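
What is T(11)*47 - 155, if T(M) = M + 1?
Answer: 409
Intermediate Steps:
T(M) = 1 + M
T(11)*47 - 155 = (1 + 11)*47 - 155 = 12*47 - 155 = 564 - 155 = 409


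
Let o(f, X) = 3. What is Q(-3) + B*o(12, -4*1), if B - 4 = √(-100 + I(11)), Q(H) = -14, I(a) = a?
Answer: -2 + 3*I*√89 ≈ -2.0 + 28.302*I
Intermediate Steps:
B = 4 + I*√89 (B = 4 + √(-100 + 11) = 4 + √(-89) = 4 + I*√89 ≈ 4.0 + 9.434*I)
Q(-3) + B*o(12, -4*1) = -14 + (4 + I*√89)*3 = -14 + (12 + 3*I*√89) = -2 + 3*I*√89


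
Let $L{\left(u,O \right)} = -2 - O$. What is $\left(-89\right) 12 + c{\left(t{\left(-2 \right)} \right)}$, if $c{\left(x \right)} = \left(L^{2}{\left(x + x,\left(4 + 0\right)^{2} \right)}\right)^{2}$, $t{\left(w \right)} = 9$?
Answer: $103908$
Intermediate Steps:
$c{\left(x \right)} = 104976$ ($c{\left(x \right)} = \left(\left(-2 - \left(4 + 0\right)^{2}\right)^{2}\right)^{2} = \left(\left(-2 - 4^{2}\right)^{2}\right)^{2} = \left(\left(-2 - 16\right)^{2}\right)^{2} = \left(\left(-18\right)^{2}\right)^{2} = 324^{2} = 104976$)
$\left(-89\right) 12 + c{\left(t{\left(-2 \right)} \right)} = \left(-89\right) 12 + 104976 = -1068 + 104976 = 103908$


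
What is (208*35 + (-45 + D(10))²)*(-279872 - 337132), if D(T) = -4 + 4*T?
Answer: -4541766444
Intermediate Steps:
(208*35 + (-45 + D(10))²)*(-279872 - 337132) = (208*35 + (-45 + (-4 + 4*10))²)*(-279872 - 337132) = (7280 + (-45 + (-4 + 40))²)*(-617004) = (7280 + (-45 + 36)²)*(-617004) = (7280 + (-9)²)*(-617004) = (7280 + 81)*(-617004) = 7361*(-617004) = -4541766444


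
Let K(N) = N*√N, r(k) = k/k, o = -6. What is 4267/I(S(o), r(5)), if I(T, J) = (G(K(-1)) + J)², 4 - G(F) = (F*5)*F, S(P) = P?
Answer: 4267/100 ≈ 42.670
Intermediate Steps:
r(k) = 1
K(N) = N^(3/2)
G(F) = 4 - 5*F² (G(F) = 4 - F*5*F = 4 - 5*F*F = 4 - 5*F²)
I(T, J) = (9 + J)² (I(T, J) = ((4 - 5*((-1)^(3/2))²) + J)² = ((4 - 5*(-I)²) + J)² = ((4 - 5*(-1)) + J)² = ((4 + 5) + J)² = (9 + J)²)
4267/I(S(o), r(5)) = 4267/((9 + 1)²) = 4267/(10²) = 4267/100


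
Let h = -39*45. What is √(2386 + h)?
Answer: √631 ≈ 25.120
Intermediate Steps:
h = -1755
√(2386 + h) = √(2386 - 1755) = √631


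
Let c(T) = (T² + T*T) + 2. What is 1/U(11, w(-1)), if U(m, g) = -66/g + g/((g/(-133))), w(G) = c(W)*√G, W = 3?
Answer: -13300/1769989 - 330*I/1769989 ≈ -0.0075142 - 0.00018644*I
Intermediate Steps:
c(T) = 2 + 2*T² (c(T) = (T² + T²) + 2 = 2*T² + 2 = 2 + 2*T²)
w(G) = 20*√G (w(G) = (2 + 2*3²)*√G = (2 + 2*9)*√G = (2 + 18)*√G = 20*√G)
U(m, g) = -133 - 66/g (U(m, g) = -66/g + g/((g*(-1/133))) = -66/g + g/((-g/133)) = -66/g + g*(-133/g) = -66/g - 133 = -133 - 66/g)
1/U(11, w(-1)) = 1/(-133 - 66*(-I/20)) = 1/(-133 - (-33)*I/10) = 1/(-133 + 33*I/10) = 100*(-133 - 33*I/10)/1769989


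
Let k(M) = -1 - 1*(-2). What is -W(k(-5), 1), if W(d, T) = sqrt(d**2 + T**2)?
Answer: -sqrt(2) ≈ -1.4142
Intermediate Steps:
k(M) = 1 (k(M) = -1 + 2 = 1)
W(d, T) = sqrt(T**2 + d**2)
-W(k(-5), 1) = -sqrt(1**2 + 1**2) = -sqrt(1 + 1) = -sqrt(2)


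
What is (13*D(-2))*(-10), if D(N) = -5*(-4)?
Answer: -2600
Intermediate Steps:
D(N) = 20
(13*D(-2))*(-10) = (13*20)*(-10) = 260*(-10) = -2600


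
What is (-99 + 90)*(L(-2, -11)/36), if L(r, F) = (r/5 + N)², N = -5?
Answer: -729/100 ≈ -7.2900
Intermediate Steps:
L(r, F) = (-5 + r/5)² (L(r, F) = (r/5 - 5)² = (-5 + r/5)²)
(-99 + 90)*(L(-2, -11)/36) = (-99 + 90)*(((-25 - 2)²/25)/36) = -9*(1/25)*(-27)²/36 = -9*(1/25)*729/36 = -6561/(25*36) = -9*81/100 = -729/100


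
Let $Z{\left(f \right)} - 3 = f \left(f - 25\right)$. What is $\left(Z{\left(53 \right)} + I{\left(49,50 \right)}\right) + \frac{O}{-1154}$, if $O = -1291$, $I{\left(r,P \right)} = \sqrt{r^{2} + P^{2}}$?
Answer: $\frac{1717289}{1154} + 13 \sqrt{29} \approx 1558.1$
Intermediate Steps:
$I{\left(r,P \right)} = \sqrt{P^{2} + r^{2}}$
$Z{\left(f \right)} = 3 + f \left(-25 + f\right)$ ($Z{\left(f \right)} = 3 + f \left(f - 25\right) = 3 + f \left(-25 + f\right)$)
$\left(Z{\left(53 \right)} + I{\left(49,50 \right)}\right) + \frac{O}{-1154} = \left(\left(3 + 53^{2} - 1325\right) + \sqrt{50^{2} + 49^{2}}\right) - \frac{1291}{-1154} = \left(\left(3 + 2809 - 1325\right) + \sqrt{2500 + 2401}\right) - - \frac{1291}{1154} = \left(1487 + \sqrt{4901}\right) + \frac{1291}{1154} = \left(1487 + 13 \sqrt{29}\right) + \frac{1291}{1154} = \frac{1717289}{1154} + 13 \sqrt{29}$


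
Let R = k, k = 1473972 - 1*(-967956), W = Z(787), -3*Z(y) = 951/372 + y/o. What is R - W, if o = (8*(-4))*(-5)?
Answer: 12111975239/4960 ≈ 2.4419e+6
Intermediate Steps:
o = 160 (o = -32*(-5) = 160)
Z(y) = -317/372 - y/480 (Z(y) = -(951/372 + y/160)/3 = -(951*(1/372) + y*(1/160))/3 = -(317/124 + y/160)/3 = -317/372 - y/480)
W = -12359/4960 (W = -317/372 - 1/480*787 = -317/372 - 787/480 = -12359/4960 ≈ -2.4917)
k = 2441928 (k = 1473972 + 967956 = 2441928)
R = 2441928
R - W = 2441928 - 1*(-12359/4960) = 2441928 + 12359/4960 = 12111975239/4960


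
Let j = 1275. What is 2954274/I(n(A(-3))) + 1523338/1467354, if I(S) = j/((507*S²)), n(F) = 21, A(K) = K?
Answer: 161540332296989767/311812725 ≈ 5.1807e+8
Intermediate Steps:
I(S) = 425/(169*S²) (I(S) = 1275/((507*S²)) = 1275*(1/(507*S²)) = 425/(169*S²))
2954274/I(n(A(-3))) + 1523338/1467354 = 2954274/(((425/169)/21²)) + 1523338/1467354 = 2954274/(((425/169)*(1/441))) + 1523338*(1/1467354) = 2954274/(425/74529) + 761669/733677 = 2954274*(74529/425) + 761669/733677 = 220179086946/425 + 761669/733677 = 161540332296989767/311812725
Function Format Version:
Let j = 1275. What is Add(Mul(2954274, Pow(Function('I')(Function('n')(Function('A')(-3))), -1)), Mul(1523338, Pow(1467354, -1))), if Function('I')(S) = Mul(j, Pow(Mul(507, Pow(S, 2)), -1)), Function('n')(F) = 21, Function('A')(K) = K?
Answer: Rational(161540332296989767, 311812725) ≈ 5.1807e+8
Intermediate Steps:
Function('I')(S) = Mul(Rational(425, 169), Pow(S, -2)) (Function('I')(S) = Mul(1275, Pow(Mul(507, Pow(S, 2)), -1)) = Mul(1275, Mul(Rational(1, 507), Pow(S, -2))) = Mul(Rational(425, 169), Pow(S, -2)))
Add(Mul(2954274, Pow(Function('I')(Function('n')(Function('A')(-3))), -1)), Mul(1523338, Pow(1467354, -1))) = Add(Mul(2954274, Pow(Mul(Rational(425, 169), Pow(21, -2)), -1)), Mul(1523338, Pow(1467354, -1))) = Add(Mul(2954274, Pow(Mul(Rational(425, 169), Rational(1, 441)), -1)), Mul(1523338, Rational(1, 1467354))) = Add(Mul(2954274, Pow(Rational(425, 74529), -1)), Rational(761669, 733677)) = Add(Mul(2954274, Rational(74529, 425)), Rational(761669, 733677)) = Add(Rational(220179086946, 425), Rational(761669, 733677)) = Rational(161540332296989767, 311812725)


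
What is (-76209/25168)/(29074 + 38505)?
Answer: -76209/1700828272 ≈ -4.4807e-5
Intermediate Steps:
(-76209/25168)/(29074 + 38505) = -76209*1/25168/67579 = -76209/25168*1/67579 = -76209/1700828272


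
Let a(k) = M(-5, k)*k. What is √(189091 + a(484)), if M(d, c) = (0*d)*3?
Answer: 7*√3859 ≈ 434.85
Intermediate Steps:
M(d, c) = 0 (M(d, c) = 0*3 = 0)
a(k) = 0 (a(k) = 0*k = 0)
√(189091 + a(484)) = √(189091 + 0) = √189091 = 7*√3859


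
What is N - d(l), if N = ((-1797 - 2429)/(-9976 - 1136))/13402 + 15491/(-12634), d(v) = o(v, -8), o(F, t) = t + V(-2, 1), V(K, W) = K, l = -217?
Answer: 4127005419665/470373371304 ≈ 8.7739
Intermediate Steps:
o(F, t) = -2 + t (o(F, t) = t - 2 = -2 + t)
d(v) = -10 (d(v) = -2 - 8 = -10)
N = -576728293375/470373371304 (N = -4226/(-11112)*(1/13402) + 15491*(-1/12634) = -4226*(-1/11112)*(1/13402) - 15491/12634 = (2113/5556)*(1/13402) - 15491/12634 = 2113/74461512 - 15491/12634 = -576728293375/470373371304 ≈ -1.2261)
N - d(l) = -576728293375/470373371304 - 1*(-10) = -576728293375/470373371304 + 10 = 4127005419665/470373371304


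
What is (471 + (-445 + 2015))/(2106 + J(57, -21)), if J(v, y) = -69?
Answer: 2041/2037 ≈ 1.0020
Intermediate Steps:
(471 + (-445 + 2015))/(2106 + J(57, -21)) = (471 + (-445 + 2015))/(2106 - 69) = (471 + 1570)/2037 = 2041*(1/2037) = 2041/2037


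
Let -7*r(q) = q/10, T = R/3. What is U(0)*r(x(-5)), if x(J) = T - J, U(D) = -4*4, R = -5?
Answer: 16/21 ≈ 0.76190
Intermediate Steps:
T = -5/3 ≈ -1.6667
U(D) = -16
x(J) = -5/3 - J
r(q) = -q/70 (r(q) = -q/(7*10) = -q/70)
U(0)*r(x(-5)) = -(-8)*(-5/3 - 1*(-5))/35 = -(-8)*(-5/3 + 5)/35 = -(-8)*10/(35*3) = -16*(-1/21) = 16/21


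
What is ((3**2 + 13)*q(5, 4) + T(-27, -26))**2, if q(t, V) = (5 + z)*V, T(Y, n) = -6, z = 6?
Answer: 925444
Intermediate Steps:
q(t, V) = 11*V (q(t, V) = (5 + 6)*V = 11*V)
((3**2 + 13)*q(5, 4) + T(-27, -26))**2 = ((3**2 + 13)*(11*4) - 6)**2 = ((9 + 13)*44 - 6)**2 = (22*44 - 6)**2 = (968 - 6)**2 = 962**2 = 925444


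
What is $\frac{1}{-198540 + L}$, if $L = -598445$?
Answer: $- \frac{1}{796985} \approx -1.2547 \cdot 10^{-6}$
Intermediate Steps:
$\frac{1}{-198540 + L} = \frac{1}{-198540 - 598445} = \frac{1}{-796985} = - \frac{1}{796985}$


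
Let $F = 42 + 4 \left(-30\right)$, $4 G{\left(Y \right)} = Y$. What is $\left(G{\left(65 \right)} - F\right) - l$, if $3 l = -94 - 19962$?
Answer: $\frac{81355}{12} \approx 6779.6$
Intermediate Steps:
$G{\left(Y \right)} = \frac{Y}{4}$
$F = -78$ ($F = 42 - 120 = -78$)
$l = - \frac{20056}{3}$ ($l = \frac{-94 - 19962}{3} = \frac{1}{3} \left(-20056\right) = - \frac{20056}{3} \approx -6685.3$)
$\left(G{\left(65 \right)} - F\right) - l = \left(\frac{1}{4} \cdot 65 - -78\right) - - \frac{20056}{3} = \left(\frac{65}{4} + 78\right) + \frac{20056}{3} = \frac{377}{4} + \frac{20056}{3} = \frac{81355}{12}$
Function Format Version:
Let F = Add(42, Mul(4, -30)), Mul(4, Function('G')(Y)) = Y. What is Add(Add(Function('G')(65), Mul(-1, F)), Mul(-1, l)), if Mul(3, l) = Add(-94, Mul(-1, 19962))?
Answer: Rational(81355, 12) ≈ 6779.6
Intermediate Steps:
Function('G')(Y) = Mul(Rational(1, 4), Y)
F = -78 (F = Add(42, -120) = -78)
l = Rational(-20056, 3) (l = Mul(Rational(1, 3), Add(-94, Mul(-1, 19962))) = Mul(Rational(1, 3), Add(-94, -19962)) = Mul(Rational(1, 3), -20056) = Rational(-20056, 3) ≈ -6685.3)
Add(Add(Function('G')(65), Mul(-1, F)), Mul(-1, l)) = Add(Add(Mul(Rational(1, 4), 65), Mul(-1, -78)), Mul(-1, Rational(-20056, 3))) = Add(Add(Rational(65, 4), 78), Rational(20056, 3)) = Add(Rational(377, 4), Rational(20056, 3)) = Rational(81355, 12)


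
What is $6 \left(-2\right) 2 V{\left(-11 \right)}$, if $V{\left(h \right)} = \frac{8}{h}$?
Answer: $\frac{192}{11} \approx 17.455$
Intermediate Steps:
$6 \left(-2\right) 2 V{\left(-11 \right)} = 6 \left(-2\right) 2 \frac{8}{-11} = \left(-12\right) 2 \cdot 8 \left(- \frac{1}{11}\right) = \left(-24\right) \left(- \frac{8}{11}\right) = \frac{192}{11}$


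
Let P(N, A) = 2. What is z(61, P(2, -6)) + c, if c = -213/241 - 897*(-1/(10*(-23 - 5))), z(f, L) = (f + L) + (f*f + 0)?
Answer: 255068503/67480 ≈ 3779.9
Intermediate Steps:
z(f, L) = L + f + f**2 (z(f, L) = (L + f) + (f**2 + 0) = (L + f) + f**2 = L + f + f**2)
c = -275817/67480 (c = -213*1/241 - 897/((-10*(-28))) = -213/241 - 897/280 = -275817/67480 ≈ -4.0874)
z(61, P(2, -6)) + c = (2 + 61 + 61**2) - 275817/67480 = (2 + 61 + 3721) - 275817/67480 = 3784 - 275817/67480 = 255068503/67480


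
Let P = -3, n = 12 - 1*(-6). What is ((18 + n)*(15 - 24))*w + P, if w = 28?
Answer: -9075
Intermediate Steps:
n = 18 (n = 12 + 6 = 18)
((18 + n)*(15 - 24))*w + P = ((18 + 18)*(15 - 24))*28 - 3 = (36*(-9))*28 - 3 = -324*28 - 3 = -9072 - 3 = -9075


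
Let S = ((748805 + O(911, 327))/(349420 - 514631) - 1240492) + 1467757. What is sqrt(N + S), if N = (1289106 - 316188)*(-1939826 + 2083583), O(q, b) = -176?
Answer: 4*sqrt(238596397643421567987)/165211 ≈ 3.7398e+5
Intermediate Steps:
N = 139863772926 (N = 972918*143757 = 139863772926)
S = 37545929286/165211 (S = ((748805 - 176)/(349420 - 514631) - 1240492) + 1467757 = (748629/(-165211) - 1240492) + 1467757 = (748629*(-1/165211) - 1240492) + 1467757 = (-748629/165211 - 1240492) + 1467757 = -204943672441/165211 + 1467757 = 37545929286/165211 ≈ 2.2726e+5)
sqrt(N + S) = sqrt(139863772926 + 37545929286/165211) = sqrt(23107071334806672/165211) = 4*sqrt(238596397643421567987)/165211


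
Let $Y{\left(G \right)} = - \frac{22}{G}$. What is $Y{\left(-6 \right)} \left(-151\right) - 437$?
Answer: $- \frac{2972}{3} \approx -990.67$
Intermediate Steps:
$Y{\left(-6 \right)} \left(-151\right) - 437 = - \frac{22}{-6} \left(-151\right) - 437 = \left(-22\right) \left(- \frac{1}{6}\right) \left(-151\right) - 437 = \frac{11}{3} \left(-151\right) - 437 = - \frac{1661}{3} - 437 = - \frac{2972}{3}$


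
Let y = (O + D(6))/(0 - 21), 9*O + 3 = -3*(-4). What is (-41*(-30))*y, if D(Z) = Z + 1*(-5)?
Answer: -820/7 ≈ -117.14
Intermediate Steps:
D(Z) = -5 + Z (D(Z) = Z - 5 = -5 + Z)
O = 1 (O = -1/3 + (-3*(-4))/9 = -1/3 + (1/9)*12 = -1/3 + 4/3 = 1)
y = -2/21 (y = (1 + (-5 + 6))/(0 - 21) = (1 + 1)/(-21) = 2*(-1/21) = -2/21 ≈ -0.095238)
(-41*(-30))*y = -41*(-30)*(-2/21) = 1230*(-2/21) = -820/7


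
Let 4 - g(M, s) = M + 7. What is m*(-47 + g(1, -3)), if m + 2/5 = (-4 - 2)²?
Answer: -9078/5 ≈ -1815.6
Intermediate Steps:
g(M, s) = -3 - M (g(M, s) = 4 - (M + 7) = 4 - (7 + M) = 4 + (-7 - M) = -3 - M)
m = 178/5 (m = -⅖ + (-4 - 2)² = -⅖ + (-6)² = -⅖ + 36 = 178/5 ≈ 35.600)
m*(-47 + g(1, -3)) = 178*(-47 + (-3 - 1*1))/5 = 178*(-47 + (-3 - 1))/5 = 178*(-47 - 4)/5 = (178/5)*(-51) = -9078/5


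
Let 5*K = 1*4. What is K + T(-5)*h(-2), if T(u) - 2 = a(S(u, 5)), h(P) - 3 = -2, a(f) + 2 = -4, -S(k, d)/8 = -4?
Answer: -16/5 ≈ -3.2000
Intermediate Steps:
S(k, d) = 32 (S(k, d) = -8*(-4) = 32)
a(f) = -6 (a(f) = -2 - 4 = -6)
h(P) = 1 (h(P) = 3 - 2 = 1)
T(u) = -4 (T(u) = 2 - 6 = -4)
K = 4/5 (K = (1*4)/5 = (1/5)*4 = 4/5 ≈ 0.80000)
K + T(-5)*h(-2) = 4/5 - 4*1 = 4/5 - 4 = -16/5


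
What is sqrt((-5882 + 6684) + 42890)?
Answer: 2*sqrt(10923) ≈ 209.03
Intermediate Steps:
sqrt((-5882 + 6684) + 42890) = sqrt(802 + 42890) = sqrt(43692) = 2*sqrt(10923)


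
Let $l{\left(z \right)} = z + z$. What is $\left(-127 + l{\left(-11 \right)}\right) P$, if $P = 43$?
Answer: $-6407$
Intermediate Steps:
$l{\left(z \right)} = 2 z$
$\left(-127 + l{\left(-11 \right)}\right) P = \left(-127 + 2 \left(-11\right)\right) 43 = \left(-127 - 22\right) 43 = \left(-149\right) 43 = -6407$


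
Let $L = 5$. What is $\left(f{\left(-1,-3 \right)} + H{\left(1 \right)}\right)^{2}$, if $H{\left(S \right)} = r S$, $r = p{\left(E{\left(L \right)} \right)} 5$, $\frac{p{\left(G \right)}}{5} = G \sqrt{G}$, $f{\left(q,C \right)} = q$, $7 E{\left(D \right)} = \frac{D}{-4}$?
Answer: $- \frac{56173}{21952} + \frac{125 i \sqrt{35}}{196} \approx -2.5589 + 3.773 i$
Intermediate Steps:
$E{\left(D \right)} = - \frac{D}{28}$ ($E{\left(D \right)} = \frac{D \frac{1}{-4}}{7} = \frac{D \left(- \frac{1}{4}\right)}{7} = \frac{\left(- \frac{1}{4}\right) D}{7} = - \frac{D}{28}$)
$p{\left(G \right)} = 5 G^{\frac{3}{2}}$ ($p{\left(G \right)} = 5 G \sqrt{G} = 5 G^{\frac{3}{2}}$)
$r = - \frac{125 i \sqrt{35}}{392}$ ($r = 5 \left(\left(- \frac{1}{28}\right) 5\right)^{\frac{3}{2}} \cdot 5 = 5 \left(- \frac{5}{28}\right)^{\frac{3}{2}} \cdot 5 = 5 \left(- \frac{5 i \sqrt{35}}{392}\right) 5 = - \frac{25 i \sqrt{35}}{392} \cdot 5 = - \frac{125 i \sqrt{35}}{392} \approx - 1.8865 i$)
$H{\left(S \right)} = - \frac{125 i S \sqrt{35}}{392}$ ($H{\left(S \right)} = - \frac{125 i \sqrt{35}}{392} S = - \frac{125 i S \sqrt{35}}{392}$)
$\left(f{\left(-1,-3 \right)} + H{\left(1 \right)}\right)^{2} = \left(-1 - \frac{125}{392} i 1 \sqrt{35}\right)^{2} = \left(-1 - \frac{125 i \sqrt{35}}{392}\right)^{2}$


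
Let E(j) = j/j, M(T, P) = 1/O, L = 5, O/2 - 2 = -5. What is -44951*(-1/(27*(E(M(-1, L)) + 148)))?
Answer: 44951/4023 ≈ 11.174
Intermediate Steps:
O = -6 (O = 4 + 2*(-5) = 4 - 10 = -6)
M(T, P) = -1/6 (M(T, P) = 1/(-6) = -1/6)
E(j) = 1
-44951*(-1/(27*(E(M(-1, L)) + 148))) = -44951*(-1/(27*(1 + 148))) = -44951/((-27*149)) = -44951/(-4023) = -44951*(-1/4023) = 44951/4023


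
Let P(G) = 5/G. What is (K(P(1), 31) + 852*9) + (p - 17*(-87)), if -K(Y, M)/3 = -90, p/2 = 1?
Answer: 9419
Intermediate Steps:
p = 2 (p = 2*1 = 2)
K(Y, M) = 270 (K(Y, M) = -3*(-90) = 270)
(K(P(1), 31) + 852*9) + (p - 17*(-87)) = (270 + 852*9) + (2 - 17*(-87)) = (270 + 7668) + (2 + 1479) = 7938 + 1481 = 9419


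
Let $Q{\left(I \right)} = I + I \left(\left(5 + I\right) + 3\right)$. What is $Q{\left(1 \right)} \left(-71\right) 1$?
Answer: $-710$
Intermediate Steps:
$Q{\left(I \right)} = I + I \left(8 + I\right)$
$Q{\left(1 \right)} \left(-71\right) 1 = 1 \left(9 + 1\right) \left(-71\right) 1 = 1 \cdot 10 \left(-71\right) 1 = 10 \left(-71\right) 1 = \left(-710\right) 1 = -710$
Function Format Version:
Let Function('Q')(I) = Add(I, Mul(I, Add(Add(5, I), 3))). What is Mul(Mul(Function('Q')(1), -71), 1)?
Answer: -710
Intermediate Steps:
Function('Q')(I) = Add(I, Mul(I, Add(8, I)))
Mul(Mul(Function('Q')(1), -71), 1) = Mul(Mul(Mul(1, Add(9, 1)), -71), 1) = Mul(Mul(Mul(1, 10), -71), 1) = Mul(Mul(10, -71), 1) = Mul(-710, 1) = -710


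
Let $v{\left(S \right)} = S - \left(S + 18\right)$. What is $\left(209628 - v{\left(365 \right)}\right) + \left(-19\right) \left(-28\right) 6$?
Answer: $212838$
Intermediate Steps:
$v{\left(S \right)} = -18$ ($v{\left(S \right)} = S - \left(18 + S\right) = -18$)
$\left(209628 - v{\left(365 \right)}\right) + \left(-19\right) \left(-28\right) 6 = \left(209628 - -18\right) + \left(-19\right) \left(-28\right) 6 = \left(209628 + 18\right) + 532 \cdot 6 = 209646 + 3192 = 212838$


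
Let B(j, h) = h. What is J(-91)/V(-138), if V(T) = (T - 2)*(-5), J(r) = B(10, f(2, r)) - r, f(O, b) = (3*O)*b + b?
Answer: -39/50 ≈ -0.78000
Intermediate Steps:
f(O, b) = b + 3*O*b (f(O, b) = 3*O*b + b = b + 3*O*b)
J(r) = 6*r (J(r) = r*(1 + 3*2) - r = r*(1 + 6) - r = r*7 - r = 7*r - r = 6*r)
V(T) = 10 - 5*T (V(T) = (-2 + T)*(-5) = 10 - 5*T)
J(-91)/V(-138) = (6*(-91))/(10 - 5*(-138)) = -546/(10 + 690) = -546/700 = -546*1/700 = -39/50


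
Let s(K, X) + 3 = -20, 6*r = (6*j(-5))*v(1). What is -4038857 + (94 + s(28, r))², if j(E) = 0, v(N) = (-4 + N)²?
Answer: -4033816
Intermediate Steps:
r = 0 (r = ((6*0)*(-4 + 1)²)/6 = (0*(-3)²)/6 = (0*9)/6 = (⅙)*0 = 0)
s(K, X) = -23 (s(K, X) = -3 - 20 = -23)
-4038857 + (94 + s(28, r))² = -4038857 + (94 - 23)² = -4038857 + 71² = -4038857 + 5041 = -4033816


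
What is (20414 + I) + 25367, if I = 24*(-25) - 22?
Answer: 45159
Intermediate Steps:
I = -622 (I = -600 - 22 = -622)
(20414 + I) + 25367 = (20414 - 622) + 25367 = 19792 + 25367 = 45159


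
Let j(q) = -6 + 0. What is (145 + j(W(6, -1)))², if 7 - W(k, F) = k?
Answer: 19321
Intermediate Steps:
W(k, F) = 7 - k
j(q) = -6
(145 + j(W(6, -1)))² = (145 - 6)² = 139² = 19321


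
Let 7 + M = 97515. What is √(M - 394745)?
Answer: I*√297237 ≈ 545.19*I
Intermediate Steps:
M = 97508 (M = -7 + 97515 = 97508)
√(M - 394745) = √(97508 - 394745) = √(-297237) = I*√297237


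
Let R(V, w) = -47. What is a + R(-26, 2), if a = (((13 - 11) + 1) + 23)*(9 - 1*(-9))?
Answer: 421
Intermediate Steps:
a = 468 (a = ((2 + 1) + 23)*(9 + 9) = (3 + 23)*18 = 26*18 = 468)
a + R(-26, 2) = 468 - 47 = 421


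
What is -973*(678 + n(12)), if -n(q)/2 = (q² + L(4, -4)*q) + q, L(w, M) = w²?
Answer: 17514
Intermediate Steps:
n(q) = -34*q - 2*q² (n(q) = -2*((q² + 4²*q) + q) = -2*((q² + 16*q) + q) = -2*(q² + 17*q) = -34*q - 2*q²)
-973*(678 + n(12)) = -973*(678 - 2*12*(17 + 12)) = -973*(678 - 2*12*29) = -973*(678 - 696) = -973*(-18) = 17514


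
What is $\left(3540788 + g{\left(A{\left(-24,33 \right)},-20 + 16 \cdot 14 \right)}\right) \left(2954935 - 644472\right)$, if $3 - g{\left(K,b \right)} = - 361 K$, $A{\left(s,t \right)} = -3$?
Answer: $8178364364804$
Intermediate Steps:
$g{\left(K,b \right)} = 3 + 361 K$ ($g{\left(K,b \right)} = 3 - - 361 K = 3 + 361 K$)
$\left(3540788 + g{\left(A{\left(-24,33 \right)},-20 + 16 \cdot 14 \right)}\right) \left(2954935 - 644472\right) = \left(3540788 + \left(3 + 361 \left(-3\right)\right)\right) \left(2954935 - 644472\right) = \left(3540788 + \left(3 - 1083\right)\right) 2310463 = \left(3540788 - 1080\right) 2310463 = 3539708 \cdot 2310463 = 8178364364804$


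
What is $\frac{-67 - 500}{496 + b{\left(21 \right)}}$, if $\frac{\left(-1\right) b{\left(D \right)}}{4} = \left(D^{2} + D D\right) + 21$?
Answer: $\frac{567}{3116} \approx 0.18196$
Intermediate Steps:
$b{\left(D \right)} = -84 - 8 D^{2}$ ($b{\left(D \right)} = - 4 \left(\left(D^{2} + D D\right) + 21\right) = - 4 \left(\left(D^{2} + D^{2}\right) + 21\right) = - 4 \left(2 D^{2} + 21\right) = - 4 \left(21 + 2 D^{2}\right) = -84 - 8 D^{2}$)
$\frac{-67 - 500}{496 + b{\left(21 \right)}} = \frac{-67 - 500}{496 - \left(84 + 8 \cdot 21^{2}\right)} = - \frac{567}{496 - 3612} = - \frac{567}{-3116} = \left(-567\right) \left(- \frac{1}{3116}\right) = \frac{567}{3116}$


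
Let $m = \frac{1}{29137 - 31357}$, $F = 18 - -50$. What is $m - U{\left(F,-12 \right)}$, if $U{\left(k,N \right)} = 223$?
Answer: $- \frac{495061}{2220} \approx -223.0$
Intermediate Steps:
$F = 68$ ($F = 18 + 50 = 68$)
$m = - \frac{1}{2220}$ ($m = \frac{1}{-2220} = - \frac{1}{2220} \approx -0.00045045$)
$m - U{\left(F,-12 \right)} = - \frac{1}{2220} - 223 = - \frac{495061}{2220}$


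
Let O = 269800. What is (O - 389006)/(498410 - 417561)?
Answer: -119206/80849 ≈ -1.4744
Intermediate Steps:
(O - 389006)/(498410 - 417561) = (269800 - 389006)/(498410 - 417561) = -119206/80849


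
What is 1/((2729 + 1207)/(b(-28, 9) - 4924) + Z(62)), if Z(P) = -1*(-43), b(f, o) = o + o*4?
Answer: 119/5021 ≈ 0.023700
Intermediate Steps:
b(f, o) = 5*o (b(f, o) = o + 4*o = 5*o)
Z(P) = 43
1/((2729 + 1207)/(b(-28, 9) - 4924) + Z(62)) = 1/((2729 + 1207)/(5*9 - 4924) + 43) = 1/(3936/(45 - 4924) + 43) = 1/(3936/(-4879) + 43) = 1/(3936*(-1/4879) + 43) = 1/(-96/119 + 43) = 1/(5021/119) = 119/5021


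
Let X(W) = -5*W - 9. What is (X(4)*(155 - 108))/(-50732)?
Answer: 1363/50732 ≈ 0.026867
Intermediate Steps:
X(W) = -9 - 5*W
(X(4)*(155 - 108))/(-50732) = ((-9 - 5*4)*(155 - 108))/(-50732) = ((-9 - 20)*47)*(-1/50732) = -29*47*(-1/50732) = -1363*(-1/50732) = 1363/50732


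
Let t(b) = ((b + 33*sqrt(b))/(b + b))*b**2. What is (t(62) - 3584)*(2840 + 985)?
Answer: -6357150 + 3912975*sqrt(62) ≈ 2.4454e+7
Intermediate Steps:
t(b) = b*(b + 33*sqrt(b))/2 (t(b) = ((b + 33*sqrt(b))/((2*b)))*b**2 = ((b + 33*sqrt(b))*(1/(2*b)))*b**2 = ((b + 33*sqrt(b))/(2*b))*b**2 = b*(b + 33*sqrt(b))/2)
(t(62) - 3584)*(2840 + 985) = (((1/2)*62**2 + 33*62**(3/2)/2) - 3584)*(2840 + 985) = (((1/2)*3844 + 33*(62*sqrt(62))/2) - 3584)*3825 = ((1922 + 1023*sqrt(62)) - 3584)*3825 = (-1662 + 1023*sqrt(62))*3825 = -6357150 + 3912975*sqrt(62)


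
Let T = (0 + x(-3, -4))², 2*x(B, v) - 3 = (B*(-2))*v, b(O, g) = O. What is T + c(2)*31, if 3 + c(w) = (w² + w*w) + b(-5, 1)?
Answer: 441/4 ≈ 110.25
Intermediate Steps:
c(w) = -8 + 2*w² (c(w) = -3 + ((w² + w*w) - 5) = -3 + ((w² + w²) - 5) = -3 + (2*w² - 5) = -3 + (-5 + 2*w²) = -8 + 2*w²)
x(B, v) = 3/2 - B*v (x(B, v) = 3/2 + ((B*(-2))*v)/2 = 3/2 + ((-2*B)*v)/2 = 3/2 + (-2*B*v)/2 = 3/2 - B*v)
T = 441/4 (T = (0 + (3/2 - 1*(-3)*(-4)))² = (0 + (3/2 - 12))² = (0 - 21/2)² = (-21/2)² = 441/4 ≈ 110.25)
T + c(2)*31 = 441/4 + (-8 + 2*2²)*31 = 441/4 + (-8 + 2*4)*31 = 441/4 + (-8 + 8)*31 = 441/4 + 0*31 = 441/4 + 0 = 441/4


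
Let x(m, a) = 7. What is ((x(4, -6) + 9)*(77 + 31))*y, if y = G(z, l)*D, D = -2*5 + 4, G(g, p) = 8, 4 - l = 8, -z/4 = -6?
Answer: -82944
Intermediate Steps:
z = 24 (z = -4*(-6) = 24)
l = -4 (l = 4 - 1*8 = 4 - 8 = -4)
D = -6 (D = -10 + 4 = -6)
y = -48 (y = 8*(-6) = -48)
((x(4, -6) + 9)*(77 + 31))*y = ((7 + 9)*(77 + 31))*(-48) = (16*108)*(-48) = 1728*(-48) = -82944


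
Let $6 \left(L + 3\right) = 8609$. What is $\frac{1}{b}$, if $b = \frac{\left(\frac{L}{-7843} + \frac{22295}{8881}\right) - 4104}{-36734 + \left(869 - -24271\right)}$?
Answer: $\frac{440489891292}{155834493523} \approx 2.8267$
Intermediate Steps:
$L = \frac{8591}{6}$ ($L = -3 + \frac{1}{6} \cdot 8609 = -3 + \frac{8609}{6} = \frac{8591}{6} \approx 1431.8$)
$b = \frac{155834493523}{440489891292}$ ($b = \frac{\left(\frac{8591}{6 \left(-7843\right)} + \frac{22295}{8881}\right) - 4104}{-36734 + \left(869 - -24271\right)} = \frac{\left(\frac{8591}{6} \left(- \frac{1}{7843}\right) + 22295 \cdot \frac{1}{8881}\right) - 4104}{-36734 + \left(869 + 24271\right)} = \frac{\left(- \frac{781}{4278} + \frac{22295}{8881}\right) - 4104}{-36734 + 25140} = \frac{\frac{88441949}{37992918} - 4104}{-11594} = \left(- \frac{155834493523}{37992918}\right) \left(- \frac{1}{11594}\right) = \frac{155834493523}{440489891292} \approx 0.35378$)
$\frac{1}{b} = \frac{1}{\frac{155834493523}{440489891292}} = \frac{440489891292}{155834493523}$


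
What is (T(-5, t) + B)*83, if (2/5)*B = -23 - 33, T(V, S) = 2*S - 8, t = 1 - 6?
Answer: -13114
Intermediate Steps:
t = -5
T(V, S) = -8 + 2*S
B = -140 (B = 5*(-23 - 33)/2 = (5/2)*(-56) = -140)
(T(-5, t) + B)*83 = ((-8 + 2*(-5)) - 140)*83 = ((-8 - 10) - 140)*83 = (-18 - 140)*83 = -158*83 = -13114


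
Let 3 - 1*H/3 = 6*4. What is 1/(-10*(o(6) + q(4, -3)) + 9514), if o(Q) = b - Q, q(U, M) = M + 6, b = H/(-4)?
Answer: 2/18773 ≈ 0.00010654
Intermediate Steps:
H = -63 (H = 9 - 18*4 = 9 - 3*24 = 9 - 72 = -63)
b = 63/4 (b = -63/(-4) = -63*(-1/4) = 63/4 ≈ 15.750)
q(U, M) = 6 + M
o(Q) = 63/4 - Q
1/(-10*(o(6) + q(4, -3)) + 9514) = 1/(-10*((63/4 - 1*6) + (6 - 3)) + 9514) = 1/(-10*((63/4 - 6) + 3) + 9514) = 1/(-10*(39/4 + 3) + 9514) = 1/(-10*51/4 + 9514) = 1/(-255/2 + 9514) = 1/(18773/2) = 2/18773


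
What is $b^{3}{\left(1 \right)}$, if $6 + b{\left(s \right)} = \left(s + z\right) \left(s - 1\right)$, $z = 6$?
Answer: $-216$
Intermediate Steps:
$b{\left(s \right)} = -6 + \left(-1 + s\right) \left(6 + s\right)$ ($b{\left(s \right)} = -6 + \left(s + 6\right) \left(s - 1\right) = -6 + \left(6 + s\right) \left(-1 + s\right) = -6 + \left(-1 + s\right) \left(6 + s\right)$)
$b^{3}{\left(1 \right)} = \left(-12 + 1^{2} + 5 \cdot 1\right)^{3} = \left(-12 + 1 + 5\right)^{3} = \left(-6\right)^{3} = -216$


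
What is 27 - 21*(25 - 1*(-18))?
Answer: -876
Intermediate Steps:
27 - 21*(25 - 1*(-18)) = 27 - 21*(25 + 18) = 27 - 21*43 = 27 - 903 = -876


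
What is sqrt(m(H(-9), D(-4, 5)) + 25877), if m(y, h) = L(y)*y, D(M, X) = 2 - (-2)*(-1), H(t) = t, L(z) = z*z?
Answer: 2*sqrt(6287) ≈ 158.58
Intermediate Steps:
L(z) = z**2
D(M, X) = 0 (D(M, X) = 2 - 1*2 = 2 - 2 = 0)
m(y, h) = y**3 (m(y, h) = y**2*y = y**3)
sqrt(m(H(-9), D(-4, 5)) + 25877) = sqrt((-9)**3 + 25877) = sqrt(-729 + 25877) = sqrt(25148) = 2*sqrt(6287)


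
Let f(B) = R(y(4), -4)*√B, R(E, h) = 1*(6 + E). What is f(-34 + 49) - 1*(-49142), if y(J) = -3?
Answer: 49142 + 3*√15 ≈ 49154.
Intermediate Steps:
R(E, h) = 6 + E
f(B) = 3*√B (f(B) = (6 - 3)*√B = 3*√B)
f(-34 + 49) - 1*(-49142) = 3*√(-34 + 49) - 1*(-49142) = 3*√15 + 49142 = 49142 + 3*√15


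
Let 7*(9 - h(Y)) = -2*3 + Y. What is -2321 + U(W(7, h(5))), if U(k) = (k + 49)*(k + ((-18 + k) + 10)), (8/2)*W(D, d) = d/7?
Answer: -6442841/2401 ≈ -2683.4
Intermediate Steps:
h(Y) = 69/7 - Y/7 (h(Y) = 9 - (-2*3 + Y)/7 = 9 - (-6 + Y)/7 = 9 + (6/7 - Y/7) = 69/7 - Y/7)
W(D, d) = d/28 (W(D, d) = (d/7)/4 = d/28)
U(k) = (-8 + 2*k)*(49 + k) (U(k) = (49 + k)*(k + (-8 + k)) = (49 + k)*(-8 + 2*k) = (-8 + 2*k)*(49 + k))
-2321 + U(W(7, h(5))) = -2321 + (-392 + 2*((69/7 - ⅐*5)/28)² + 90*((69/7 - ⅐*5)/28)) = -2321 + (-392 + 2*((69/7 - 5/7)/28)² + 90*((69/7 - 5/7)/28)) = -2321 + (-392 + 2*((1/28)*(64/7))² + 90*((1/28)*(64/7))) = -2321 + (-392 + 2*(16/49)² + 90*(16/49)) = -2321 + (-392 + 2*(256/2401) + 1440/49) = -2321 + (-392 + 512/2401 + 1440/49) = -2321 - 870120/2401 = -6442841/2401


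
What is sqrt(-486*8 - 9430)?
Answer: I*sqrt(13318) ≈ 115.4*I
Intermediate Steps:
sqrt(-486*8 - 9430) = sqrt(-3888 - 9430) = sqrt(-13318) = I*sqrt(13318)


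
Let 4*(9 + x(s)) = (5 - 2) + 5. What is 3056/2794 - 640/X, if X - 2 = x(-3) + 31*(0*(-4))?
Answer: 180344/1397 ≈ 129.09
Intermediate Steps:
x(s) = -7 (x(s) = -9 + ((5 - 2) + 5)/4 = -9 + (3 + 5)/4 = -9 + (¼)*8 = -9 + 2 = -7)
X = -5 (X = 2 + (-7 + 31*(0*(-4))) = 2 + (-7 + 31*0) = 2 + (-7 + 0) = 2 - 7 = -5)
3056/2794 - 640/X = 3056/2794 - 640/(-5) = 3056*(1/2794) - 640*(-⅕) = 1528/1397 + 128 = 180344/1397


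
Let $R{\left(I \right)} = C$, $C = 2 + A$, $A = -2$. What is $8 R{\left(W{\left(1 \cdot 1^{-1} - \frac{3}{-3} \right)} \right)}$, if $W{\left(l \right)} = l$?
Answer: $0$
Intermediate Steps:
$C = 0$ ($C = 2 - 2 = 0$)
$R{\left(I \right)} = 0$
$8 R{\left(W{\left(1 \cdot 1^{-1} - \frac{3}{-3} \right)} \right)} = 8 \cdot 0 = 0$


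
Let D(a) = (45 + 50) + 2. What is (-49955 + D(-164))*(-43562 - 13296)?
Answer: 2834826164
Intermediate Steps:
D(a) = 97 (D(a) = 95 + 2 = 97)
(-49955 + D(-164))*(-43562 - 13296) = (-49955 + 97)*(-43562 - 13296) = -49858*(-56858) = 2834826164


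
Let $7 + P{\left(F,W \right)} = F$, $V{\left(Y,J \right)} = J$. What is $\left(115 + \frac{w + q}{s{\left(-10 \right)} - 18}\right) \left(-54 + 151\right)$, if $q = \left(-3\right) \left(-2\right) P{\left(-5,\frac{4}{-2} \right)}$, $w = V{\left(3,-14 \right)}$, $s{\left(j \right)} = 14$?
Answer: $\frac{26481}{2} \approx 13241.0$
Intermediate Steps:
$P{\left(F,W \right)} = -7 + F$
$w = -14$
$q = -72$ ($q = \left(-3\right) \left(-2\right) \left(-7 - 5\right) = 6 \left(-12\right) = -72$)
$\left(115 + \frac{w + q}{s{\left(-10 \right)} - 18}\right) \left(-54 + 151\right) = \left(115 + \frac{-14 - 72}{14 - 18}\right) \left(-54 + 151\right) = \left(115 - \frac{86}{-4}\right) 97 = \left(115 - - \frac{43}{2}\right) 97 = \left(115 + \frac{43}{2}\right) 97 = \frac{273}{2} \cdot 97 = \frac{26481}{2}$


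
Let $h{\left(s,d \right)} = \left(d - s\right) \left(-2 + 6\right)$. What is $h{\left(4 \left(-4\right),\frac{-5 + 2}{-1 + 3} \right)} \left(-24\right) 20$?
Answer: $-27840$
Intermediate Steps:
$h{\left(s,d \right)} = - 4 s + 4 d$ ($h{\left(s,d \right)} = \left(d - s\right) 4 = - 4 s + 4 d$)
$h{\left(4 \left(-4\right),\frac{-5 + 2}{-1 + 3} \right)} \left(-24\right) 20 = \left(- 4 \cdot 4 \left(-4\right) + 4 \frac{-5 + 2}{-1 + 3}\right) \left(-24\right) 20 = \left(\left(-4\right) \left(-16\right) + 4 \left(- \frac{3}{2}\right)\right) \left(-24\right) 20 = \left(64 + 4 \left(\left(-3\right) \frac{1}{2}\right)\right) \left(-24\right) 20 = \left(64 + 4 \left(- \frac{3}{2}\right)\right) \left(-24\right) 20 = \left(64 - 6\right) \left(-24\right) 20 = 58 \left(-24\right) 20 = \left(-1392\right) 20 = -27840$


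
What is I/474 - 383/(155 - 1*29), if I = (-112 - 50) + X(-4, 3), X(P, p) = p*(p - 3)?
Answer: -33659/9954 ≈ -3.3815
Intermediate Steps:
X(P, p) = p*(-3 + p)
I = -162 (I = (-112 - 50) + 3*(-3 + 3) = -162 + 3*0 = -162 + 0 = -162)
I/474 - 383/(155 - 1*29) = -162/474 - 383/(155 - 1*29) = -162*1/474 - 383/(155 - 29) = -27/79 - 383/126 = -33659/9954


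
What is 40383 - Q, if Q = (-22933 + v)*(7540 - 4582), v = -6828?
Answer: 88073421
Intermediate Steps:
Q = -88033038 (Q = (-22933 - 6828)*(7540 - 4582) = -29761*2958 = -88033038)
40383 - Q = 40383 - 1*(-88033038) = 40383 + 88033038 = 88073421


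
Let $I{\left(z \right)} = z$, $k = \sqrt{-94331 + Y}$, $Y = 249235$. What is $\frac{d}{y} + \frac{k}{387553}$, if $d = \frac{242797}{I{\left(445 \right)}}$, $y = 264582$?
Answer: $\frac{242797}{117738990} + \frac{34 \sqrt{134}}{387553} \approx 0.0030777$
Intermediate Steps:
$k = 34 \sqrt{134}$ ($k = \sqrt{-94331 + 249235} = \sqrt{154904} = 34 \sqrt{134} \approx 393.58$)
$d = \frac{242797}{445} \approx 545.61$
$\frac{d}{y} + \frac{k}{387553} = \frac{242797}{445 \cdot 264582} + \frac{34 \sqrt{134}}{387553} = \frac{242797}{445} \cdot \frac{1}{264582} + 34 \sqrt{134} \cdot \frac{1}{387553} = \frac{242797}{117738990} + \frac{34 \sqrt{134}}{387553}$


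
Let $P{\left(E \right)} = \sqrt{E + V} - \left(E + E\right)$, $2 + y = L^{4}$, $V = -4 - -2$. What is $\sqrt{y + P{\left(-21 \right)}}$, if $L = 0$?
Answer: $\sqrt{40 + i \sqrt{23}} \approx 6.3359 + 0.37847 i$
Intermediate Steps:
$V = -2$ ($V = -4 + 2 = -2$)
$y = -2$ ($y = -2 + 0^{4} = -2 + 0 = -2$)
$P{\left(E \right)} = \sqrt{-2 + E} - 2 E$ ($P{\left(E \right)} = \sqrt{E - 2} - \left(E + E\right) = \sqrt{-2 + E} - 2 E$)
$\sqrt{y + P{\left(-21 \right)}} = \sqrt{-2 + \left(\sqrt{-2 - 21} - -42\right)} = \sqrt{-2 + \left(\sqrt{-23} + 42\right)} = \sqrt{-2 + \left(i \sqrt{23} + 42\right)} = \sqrt{-2 + \left(42 + i \sqrt{23}\right)} = \sqrt{40 + i \sqrt{23}}$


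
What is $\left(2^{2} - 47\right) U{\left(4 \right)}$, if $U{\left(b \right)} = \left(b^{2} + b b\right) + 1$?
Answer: $-1419$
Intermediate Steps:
$U{\left(b \right)} = 1 + 2 b^{2}$ ($U{\left(b \right)} = \left(b^{2} + b^{2}\right) + 1 = 2 b^{2} + 1 = 1 + 2 b^{2}$)
$\left(2^{2} - 47\right) U{\left(4 \right)} = \left(2^{2} - 47\right) \left(1 + 2 \cdot 4^{2}\right) = \left(4 - 47\right) \left(1 + 2 \cdot 16\right) = - 43 \left(1 + 32\right) = \left(-43\right) 33 = -1419$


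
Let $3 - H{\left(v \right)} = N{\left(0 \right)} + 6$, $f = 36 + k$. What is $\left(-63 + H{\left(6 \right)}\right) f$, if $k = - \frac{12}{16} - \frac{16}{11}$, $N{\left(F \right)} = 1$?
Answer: $- \frac{99629}{44} \approx -2264.3$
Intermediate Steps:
$k = - \frac{97}{44}$ ($k = \left(-12\right) \frac{1}{16} - \frac{16}{11} = - \frac{3}{4} - \frac{16}{11} = - \frac{97}{44} \approx -2.2045$)
$f = \frac{1487}{44}$ ($f = 36 - \frac{97}{44} = \frac{1487}{44} \approx 33.795$)
$H{\left(v \right)} = -4$ ($H{\left(v \right)} = 3 - \left(1 + 6\right) = 3 - 7 = -4$)
$\left(-63 + H{\left(6 \right)}\right) f = \left(-63 - 4\right) \frac{1487}{44} = \left(-67\right) \frac{1487}{44} = - \frac{99629}{44}$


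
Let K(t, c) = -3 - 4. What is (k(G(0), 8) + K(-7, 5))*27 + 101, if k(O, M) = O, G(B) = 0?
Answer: -88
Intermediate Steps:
K(t, c) = -7
(k(G(0), 8) + K(-7, 5))*27 + 101 = (0 - 7)*27 + 101 = -7*27 + 101 = -189 + 101 = -88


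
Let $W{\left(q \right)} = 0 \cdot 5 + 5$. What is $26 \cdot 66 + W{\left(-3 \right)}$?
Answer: $1721$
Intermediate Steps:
$W{\left(q \right)} = 5$ ($W{\left(q \right)} = 0 + 5 = 5$)
$26 \cdot 66 + W{\left(-3 \right)} = 26 \cdot 66 + 5 = 1716 + 5 = 1721$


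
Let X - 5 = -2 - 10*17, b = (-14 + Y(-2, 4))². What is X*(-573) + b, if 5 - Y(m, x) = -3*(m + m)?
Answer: 96132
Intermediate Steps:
Y(m, x) = 5 + 6*m (Y(m, x) = 5 - (-3)*(m + m) = 5 - (-3)*2*m = 5 - (-6)*m = 5 + 6*m)
b = 441 (b = (-14 + (5 + 6*(-2)))² = (-14 + (5 - 12))² = (-14 - 7)² = (-21)² = 441)
X = -167 (X = 5 + (-2 - 10*17) = 5 + (-2 - 170) = 5 - 172 = -167)
X*(-573) + b = -167*(-573) + 441 = 95691 + 441 = 96132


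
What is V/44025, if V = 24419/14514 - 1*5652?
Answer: -82008709/638978850 ≈ -0.12834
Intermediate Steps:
V = -82008709/14514 (V = 24419*(1/14514) - 5652 = 24419/14514 - 5652 = -82008709/14514 ≈ -5650.3)
V/44025 = -82008709/14514/44025 = -82008709/14514*1/44025 = -82008709/638978850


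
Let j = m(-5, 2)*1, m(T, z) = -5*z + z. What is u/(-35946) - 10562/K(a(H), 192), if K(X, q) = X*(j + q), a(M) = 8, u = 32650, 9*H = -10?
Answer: -106930613/13228128 ≈ -8.0836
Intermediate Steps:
H = -10/9 (H = (⅑)*(-10) = -10/9 ≈ -1.1111)
m(T, z) = -4*z
j = -8 (j = -4*2*1 = -8*1 = -8)
K(X, q) = X*(-8 + q)
u/(-35946) - 10562/K(a(H), 192) = 32650/(-35946) - 10562*1/(8*(-8 + 192)) = 32650*(-1/35946) - 10562/(8*184) = -16325/17973 - 10562/1472 = -16325/17973 - 10562*1/1472 = -16325/17973 - 5281/736 = -106930613/13228128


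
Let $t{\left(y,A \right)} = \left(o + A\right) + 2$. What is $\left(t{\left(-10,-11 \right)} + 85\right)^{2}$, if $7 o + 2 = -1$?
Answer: $\frac{279841}{49} \approx 5711.0$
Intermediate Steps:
$o = - \frac{3}{7}$ ($o = - \frac{2}{7} + \frac{1}{7} \left(-1\right) = - \frac{2}{7} - \frac{1}{7} = - \frac{3}{7} \approx -0.42857$)
$t{\left(y,A \right)} = \frac{11}{7} + A$ ($t{\left(y,A \right)} = \left(- \frac{3}{7} + A\right) + 2 = \frac{11}{7} + A$)
$\left(t{\left(-10,-11 \right)} + 85\right)^{2} = \left(\left(\frac{11}{7} - 11\right) + 85\right)^{2} = \left(- \frac{66}{7} + 85\right)^{2} = \left(\frac{529}{7}\right)^{2} = \frac{279841}{49}$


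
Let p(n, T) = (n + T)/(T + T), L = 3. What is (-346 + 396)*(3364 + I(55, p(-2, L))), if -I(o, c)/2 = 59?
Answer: 162300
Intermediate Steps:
p(n, T) = (T + n)/(2*T) (p(n, T) = (T + n)/((2*T)) = (T + n)*(1/(2*T)) = (T + n)/(2*T))
I(o, c) = -118 (I(o, c) = -2*59 = -118)
(-346 + 396)*(3364 + I(55, p(-2, L))) = (-346 + 396)*(3364 - 118) = 50*3246 = 162300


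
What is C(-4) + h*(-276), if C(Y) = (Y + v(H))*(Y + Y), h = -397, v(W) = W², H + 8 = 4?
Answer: 109476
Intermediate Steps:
H = -4 (H = -8 + 4 = -4)
C(Y) = 2*Y*(16 + Y) (C(Y) = (Y + (-4)²)*(Y + Y) = (Y + 16)*(2*Y) = (16 + Y)*(2*Y) = 2*Y*(16 + Y))
C(-4) + h*(-276) = 2*(-4)*(16 - 4) - 397*(-276) = 2*(-4)*12 + 109572 = -96 + 109572 = 109476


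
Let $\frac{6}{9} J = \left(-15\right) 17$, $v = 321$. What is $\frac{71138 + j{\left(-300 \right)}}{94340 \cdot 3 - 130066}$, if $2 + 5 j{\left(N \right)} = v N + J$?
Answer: $\frac{518011}{1529540} \approx 0.33867$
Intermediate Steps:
$J = - \frac{765}{2}$ ($J = \frac{3 \left(\left(-15\right) 17\right)}{2} = \frac{3}{2} \left(-255\right) = - \frac{765}{2} \approx -382.5$)
$j{\left(N \right)} = - \frac{769}{10} + \frac{321 N}{5}$ ($j{\left(N \right)} = - \frac{2}{5} + \frac{321 N - \frac{765}{2}}{5} = - \frac{2}{5} + \frac{- \frac{765}{2} + 321 N}{5} = - \frac{2}{5} + \left(- \frac{153}{2} + \frac{321 N}{5}\right) = - \frac{769}{10} + \frac{321 N}{5}$)
$\frac{71138 + j{\left(-300 \right)}}{94340 \cdot 3 - 130066} = \frac{71138 + \left(- \frac{769}{10} + \frac{321}{5} \left(-300\right)\right)}{94340 \cdot 3 - 130066} = \frac{71138 - \frac{193369}{10}}{283020 - 130066} = \frac{71138 - \frac{193369}{10}}{152954} = \frac{518011}{10} \cdot \frac{1}{152954} = \frac{518011}{1529540}$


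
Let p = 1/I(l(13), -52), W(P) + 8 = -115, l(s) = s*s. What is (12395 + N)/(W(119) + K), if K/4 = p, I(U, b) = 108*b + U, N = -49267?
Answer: 200841784/669985 ≈ 299.77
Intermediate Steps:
l(s) = s²
W(P) = -123 (W(P) = -8 - 115 = -123)
I(U, b) = U + 108*b
p = -1/5447 (p = 1/(13² + 108*(-52)) = 1/(169 - 5616) = 1/(-5447) = -1/5447 ≈ -0.00018359)
K = -4/5447 (K = 4*(-1/5447) = -4/5447 ≈ -0.00073435)
(12395 + N)/(W(119) + K) = (12395 - 49267)/(-123 - 4/5447) = -36872/(-669985/5447) = -36872*(-5447/669985) = 200841784/669985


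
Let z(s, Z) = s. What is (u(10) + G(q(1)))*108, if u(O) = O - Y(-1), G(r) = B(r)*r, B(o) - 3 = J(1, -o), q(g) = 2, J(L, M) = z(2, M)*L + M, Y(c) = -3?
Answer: 2052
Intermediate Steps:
J(L, M) = M + 2*L (J(L, M) = 2*L + M = M + 2*L)
B(o) = 5 - o (B(o) = 3 + (-o + 2*1) = 3 + (-o + 2) = 3 + (2 - o) = 5 - o)
G(r) = r*(5 - r) (G(r) = (5 - r)*r = r*(5 - r))
u(O) = 3 + O (u(O) = O - 1*(-3) = O + 3 = 3 + O)
(u(10) + G(q(1)))*108 = ((3 + 10) + 2*(5 - 1*2))*108 = (13 + 2*(5 - 2))*108 = (13 + 2*3)*108 = (13 + 6)*108 = 19*108 = 2052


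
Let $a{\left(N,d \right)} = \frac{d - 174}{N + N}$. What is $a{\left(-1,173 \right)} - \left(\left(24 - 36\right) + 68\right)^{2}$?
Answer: $- \frac{6271}{2} \approx -3135.5$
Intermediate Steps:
$a{\left(N,d \right)} = \frac{-174 + d}{2 N}$
$a{\left(-1,173 \right)} - \left(\left(24 - 36\right) + 68\right)^{2} = \frac{-174 + 173}{2 \left(-1\right)} - \left(\left(24 - 36\right) + 68\right)^{2} = \frac{1}{2} \left(-1\right) \left(-1\right) - \left(\left(24 - 36\right) + 68\right)^{2} = \frac{1}{2} - \left(-12 + 68\right)^{2} = \frac{1}{2} - 56^{2} = \frac{1}{2} - 3136 = - \frac{6271}{2}$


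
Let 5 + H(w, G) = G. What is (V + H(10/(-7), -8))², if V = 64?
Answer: 2601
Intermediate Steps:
H(w, G) = -5 + G
(V + H(10/(-7), -8))² = (64 + (-5 - 8))² = (64 - 13)² = 51² = 2601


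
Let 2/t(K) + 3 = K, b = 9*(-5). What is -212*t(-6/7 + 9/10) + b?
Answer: 20365/207 ≈ 98.382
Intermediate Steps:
b = -45
t(K) = 2/(-3 + K)
-212*t(-6/7 + 9/10) + b = -424/(-3 + (-6/7 + 9/10)) - 45 = -424/(-3 + 3/70) - 45 = -424/(-207/70) - 45 = -424*(-70)/207 - 45 = -212*(-140/207) - 45 = 29680/207 - 45 = 20365/207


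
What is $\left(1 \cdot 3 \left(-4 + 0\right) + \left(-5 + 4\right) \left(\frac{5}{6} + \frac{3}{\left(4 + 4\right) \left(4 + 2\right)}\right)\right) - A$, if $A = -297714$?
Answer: $\frac{14289653}{48} \approx 2.977 \cdot 10^{5}$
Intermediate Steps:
$\left(1 \cdot 3 \left(-4 + 0\right) + \left(-5 + 4\right) \left(\frac{5}{6} + \frac{3}{\left(4 + 4\right) \left(4 + 2\right)}\right)\right) - A = \left(1 \cdot 3 \left(-4 + 0\right) + \left(-5 + 4\right) \left(\frac{5}{6} + \frac{3}{\left(4 + 4\right) \left(4 + 2\right)}\right)\right) - -297714 = \left(1 \cdot 3 \left(-4\right) - \left(5 \cdot \frac{1}{6} + \frac{3}{8 \cdot 6}\right)\right) + 297714 = \left(1 \left(-12\right) - \left(\frac{5}{6} + \frac{3}{48}\right)\right) + 297714 = \left(-12 - \left(\frac{5}{6} + 3 \cdot \frac{1}{48}\right)\right) + 297714 = \left(-12 - \left(\frac{5}{6} + \frac{1}{16}\right)\right) + 297714 = \left(-12 - \frac{43}{48}\right) + 297714 = - \frac{619}{48} + 297714 = \frac{14289653}{48}$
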